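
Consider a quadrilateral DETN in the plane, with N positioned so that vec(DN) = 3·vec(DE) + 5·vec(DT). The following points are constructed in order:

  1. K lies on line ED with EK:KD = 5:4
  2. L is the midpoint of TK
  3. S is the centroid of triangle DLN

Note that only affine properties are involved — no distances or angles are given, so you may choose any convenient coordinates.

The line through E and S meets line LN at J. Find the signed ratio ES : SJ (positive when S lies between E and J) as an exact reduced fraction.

ES:SJ = 257/7

Set D = (0, 0), E = (1, 0), T = (0, 1), N = (3, 5); any affine frame gives the same invariant.
1. K lies on line ED with EK:KD = 5:4 ⇒ K = (4/9, 0)
2. L is the midpoint of TK ⇒ L = (2/9, 1/2)
3. S is the centroid of triangle DLN ⇒ S = (29/27, 11/6)
line ES meets LN at J = (2489/2313, 484/257)
S = E + t·(J−E) with t = 257/264, so ES:SJ = 257/264:7/264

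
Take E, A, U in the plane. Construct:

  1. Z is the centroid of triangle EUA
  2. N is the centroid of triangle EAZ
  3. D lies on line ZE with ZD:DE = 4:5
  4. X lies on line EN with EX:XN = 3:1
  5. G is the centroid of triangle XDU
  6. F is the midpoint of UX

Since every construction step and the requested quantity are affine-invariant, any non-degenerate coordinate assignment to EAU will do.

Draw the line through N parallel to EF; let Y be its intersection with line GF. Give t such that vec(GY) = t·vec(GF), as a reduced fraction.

Assign E = (0, 0), A = (1, 0), U = (0, 1) — the answer is frame-independent, so this choice is without loss of generality.
1. Z is the centroid of triangle EUA ⇒ Z = (1/3, 1/3)
2. N is the centroid of triangle EAZ ⇒ N = (4/9, 1/9)
3. D lies on line ZE with ZD:DE = 4:5 ⇒ D = (5/27, 5/27)
4. X lies on line EN with EX:XN = 3:1 ⇒ X = (1/3, 1/12)
5. G is the centroid of triangle XDU ⇒ G = (14/81, 137/324)
6. F is the midpoint of UX ⇒ F = (1/6, 13/24)
through N parallel to EF: direction (1/6, 13/24); meets GF at Y = (61/270, -647/1080)
Y = G + t·(F−G) with t = -43/5

t = -43/5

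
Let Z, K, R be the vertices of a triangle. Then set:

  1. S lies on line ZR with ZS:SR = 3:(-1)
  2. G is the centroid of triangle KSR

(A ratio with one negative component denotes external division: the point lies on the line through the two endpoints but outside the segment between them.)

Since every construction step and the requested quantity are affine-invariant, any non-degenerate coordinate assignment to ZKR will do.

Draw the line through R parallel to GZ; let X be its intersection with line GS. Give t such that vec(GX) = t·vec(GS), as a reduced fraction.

t = 2/3

Assign Z = (0, 0), K = (1, 0), R = (0, 1) — the answer is frame-independent, so this choice is without loss of generality.
1. S lies on line ZR with ZS:SR = 3:(-1) ⇒ S = (0, 3/2)
2. G is the centroid of triangle KSR ⇒ G = (1/3, 5/6)
through R parallel to GZ: direction (-1/3, -5/6); meets GS at X = (1/9, 23/18)
X = G + t·(S−G) with t = 2/3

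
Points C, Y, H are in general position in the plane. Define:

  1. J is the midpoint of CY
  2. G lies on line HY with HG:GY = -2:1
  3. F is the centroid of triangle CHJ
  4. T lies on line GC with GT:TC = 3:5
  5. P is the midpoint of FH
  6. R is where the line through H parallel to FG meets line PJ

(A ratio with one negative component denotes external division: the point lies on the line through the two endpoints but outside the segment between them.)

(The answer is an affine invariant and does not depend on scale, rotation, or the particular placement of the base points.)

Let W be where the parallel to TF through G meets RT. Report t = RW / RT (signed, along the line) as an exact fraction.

t = 27/67

Assign C = (0, 0), Y = (1, 0), H = (0, 1) — the answer is frame-independent, so this choice is without loss of generality.
1. J is the midpoint of CY ⇒ J = (1/2, 0)
2. G lies on line HY with HG:GY = -2:1 ⇒ G = (2, -1)
3. F is the centroid of triangle CHJ ⇒ F = (1/6, 1/3)
4. T lies on line GC with GT:TC = 3:5 ⇒ T = (5/4, -5/8)
5. P is the midpoint of FH ⇒ P = (1/12, 2/3)
6. R is where the line through H parallel to FG meets line PJ ⇒ R = (-11/48, 7/6)
through G parallel to TF: direction (-13/12, 23/24); meets RT at W = (295/804, 715/1608)
W = R + t·(T−R) with t = 27/67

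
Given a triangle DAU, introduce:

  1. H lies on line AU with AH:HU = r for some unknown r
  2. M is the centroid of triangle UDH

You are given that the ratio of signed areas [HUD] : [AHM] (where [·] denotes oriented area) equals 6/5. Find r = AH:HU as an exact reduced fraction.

Set D = (0, 0), A = (1, 0), U = (0, 1); any affine frame gives the same invariant.
1. With AH:HU = r, write λ = r/(r+1) so H = A + λ·(U−A); H is affine-linear in λ
2. M is the centroid of triangle UDH ⇒ M is an affine combination of earlier points and hence also affine-linear in λ
Every point depending on H is an affine combination of H and λ-independent points, so each such coordinate is linear in λ; the λ² term in each signed area is a multiple of (U−A)×(U−A) = 0, so 2·[HUD] and 2·[AHM] are each linear in λ. Evaluating at λ=0 and λ=1:
  2·[HUD] = −λ + 1,   2·[AHM] = 1/3·λ
So [HUD]:[AHM] = (−λ + 1) / (1/3·λ). Setting this equal to 6/5:
  −λ + 1 = 6/5·(1/3·λ)  ⇒  λ = 5/7
Then r = λ/(1−λ) = (5/7)/(2/7) = 5/2. Check: with r = 5/2, H = (2/7, 5/7) and [HUD]:[AHM] = 6/5 as required.

r = 5/2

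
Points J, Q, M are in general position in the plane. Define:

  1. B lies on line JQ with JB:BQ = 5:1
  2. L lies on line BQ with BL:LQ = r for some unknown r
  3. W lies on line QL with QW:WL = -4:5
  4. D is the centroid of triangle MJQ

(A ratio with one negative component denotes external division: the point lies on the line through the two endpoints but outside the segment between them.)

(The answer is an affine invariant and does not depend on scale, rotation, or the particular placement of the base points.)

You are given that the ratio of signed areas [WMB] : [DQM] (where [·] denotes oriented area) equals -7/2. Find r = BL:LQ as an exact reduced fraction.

r = -3/2

Assign J = (0, 0), Q = (1, 0), M = (0, 1) — the answer is frame-independent, so this choice is without loss of generality.
1. B lies on line JQ with JB:BQ = 5:1 ⇒ B = (5/6, 0)
2. With BL:LQ = r, write λ = r/(r+1) so L = B + λ·(Q−B); L is affine-linear in λ
3. W lies on line QL with QW:WL = -4:5 ⇒ W is an affine combination of earlier points and hence also affine-linear in λ
4. D is the centroid of triangle MJQ ⇒ D = (1/3, 1/3)
Every point depending on L is an affine combination of L and λ-independent points, so each such coordinate is linear in λ; the λ² term in each signed area is a multiple of (Q−B)×(Q−B) = 0, so 2·[WMB] and 2·[DQM] are each linear in λ. Evaluating at λ=0 and λ=1:
  2·[WMB] = -2/3·λ + 5/6,   2·[DQM] = 1/3
So [WMB]:[DQM] = (-2/3·λ + 5/6) / (1/3). Setting this equal to -7/2:
  -2/3·λ + 5/6 = -7/2·(1/3)  ⇒  λ = 3
Then r = λ/(1−λ) = (3)/(-2) = -3/2. Check: with r = -3/2, L = (4/3, 0) and [WMB]:[DQM] = -7/2 as required.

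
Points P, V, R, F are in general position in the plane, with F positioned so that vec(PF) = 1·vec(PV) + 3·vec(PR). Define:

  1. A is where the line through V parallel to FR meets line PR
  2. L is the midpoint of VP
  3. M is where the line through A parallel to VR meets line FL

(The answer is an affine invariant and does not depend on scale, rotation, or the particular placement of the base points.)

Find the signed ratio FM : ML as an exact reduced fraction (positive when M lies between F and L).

FM:ML = -12/5

Set P = (0, 0), V = (1, 0), R = (0, 1), F = (1, 3); any affine frame gives the same invariant.
1. A is where the line through V parallel to FR meets line PR ⇒ A = (0, -2)
2. L is the midpoint of VP ⇒ L = (1/2, 0)
3. M is where the line through A parallel to VR meets line FL ⇒ M = (1/7, -15/7)
M = F + t·(L−F) with t = 12/7, so FM:ML = t:(1−t) = 12/7:-5/7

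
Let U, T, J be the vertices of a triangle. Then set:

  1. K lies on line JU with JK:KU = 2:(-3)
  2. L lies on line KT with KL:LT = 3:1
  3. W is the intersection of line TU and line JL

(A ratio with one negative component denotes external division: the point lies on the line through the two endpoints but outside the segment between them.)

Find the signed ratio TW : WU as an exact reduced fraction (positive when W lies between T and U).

Assign U = (0, 0), T = (1, 0), J = (0, 1) — the answer is frame-independent, so this choice is without loss of generality.
1. K lies on line JU with JK:KU = 2:(-3) ⇒ K = (0, 3)
2. L lies on line KT with KL:LT = 3:1 ⇒ L = (3/4, 3/4)
3. W is the intersection of line TU and line JL ⇒ W = (3, 0)
W = T + t·(U−T) with t = -2, so TW:WU = t:(1−t) = -2:3

TW:WU = -2/3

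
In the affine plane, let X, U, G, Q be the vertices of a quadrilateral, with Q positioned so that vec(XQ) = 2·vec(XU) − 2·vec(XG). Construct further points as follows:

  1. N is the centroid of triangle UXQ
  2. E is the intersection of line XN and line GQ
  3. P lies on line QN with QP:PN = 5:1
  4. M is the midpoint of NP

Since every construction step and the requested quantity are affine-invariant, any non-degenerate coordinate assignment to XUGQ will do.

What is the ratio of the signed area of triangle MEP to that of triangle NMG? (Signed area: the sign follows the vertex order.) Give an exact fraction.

Set X = (0, 0), U = (1, 0), G = (0, 1), Q = (2, -2); any affine frame gives the same invariant.
1. N is the centroid of triangle UXQ ⇒ N = (1, -2/3)
2. E is the intersection of line XN and line GQ ⇒ E = (6/5, -4/5)
3. P lies on line QN with QP:PN = 5:1 ⇒ P = (7/6, -8/9)
4. M is the midpoint of NP ⇒ M = (13/12, -7/9)
2·[MEP] = -1/90, 2·[NMG] = 1/36
[MEP]:[NMG] = -1/90:1/36 = -2/5

[MEP]:[NMG] = -2/5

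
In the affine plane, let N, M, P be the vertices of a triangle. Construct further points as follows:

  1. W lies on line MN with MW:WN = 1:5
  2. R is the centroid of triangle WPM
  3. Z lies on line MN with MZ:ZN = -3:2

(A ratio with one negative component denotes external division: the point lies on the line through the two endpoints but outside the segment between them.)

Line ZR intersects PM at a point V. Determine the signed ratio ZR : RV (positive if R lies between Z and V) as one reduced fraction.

Assign N = (0, 0), M = (1, 0), P = (0, 1) — the answer is frame-independent, so this choice is without loss of generality.
1. W lies on line MN with MW:WN = 1:5 ⇒ W = (5/6, 0)
2. R is the centroid of triangle WPM ⇒ R = (11/18, 1/3)
3. Z lies on line MN with MZ:ZN = -3:2 ⇒ Z = (-2, 0)
line ZR meets PM at V = (35/53, 18/53)
R = Z + t·(V−Z) with t = 53/54, so ZR:RV = 53/54:1/54

ZR:RV = 53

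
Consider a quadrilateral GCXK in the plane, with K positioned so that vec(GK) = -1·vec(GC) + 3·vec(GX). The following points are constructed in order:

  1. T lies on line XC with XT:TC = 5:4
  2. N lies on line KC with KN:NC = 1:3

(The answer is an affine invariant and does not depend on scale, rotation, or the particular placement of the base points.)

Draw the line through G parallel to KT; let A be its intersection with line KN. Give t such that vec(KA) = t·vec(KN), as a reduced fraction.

t = -19

Choose coordinates G = (0, 0), C = (1, 0), X = (0, 1), K = (-1, 3).
1. T lies on line XC with XT:TC = 5:4 ⇒ T = (5/9, 4/9)
2. N lies on line KC with KN:NC = 1:3 ⇒ N = (-1/2, 9/4)
through G parallel to KT: direction (14/9, -23/9); meets KN at A = (-21/2, 69/4)
A = K + t·(N−K) with t = -19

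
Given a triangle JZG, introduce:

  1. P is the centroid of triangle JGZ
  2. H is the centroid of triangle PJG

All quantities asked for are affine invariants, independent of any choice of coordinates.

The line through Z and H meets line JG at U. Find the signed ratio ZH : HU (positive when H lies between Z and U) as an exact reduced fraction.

ZH:HU = 8

Choose coordinates J = (0, 0), Z = (1, 0), G = (0, 1).
1. P is the centroid of triangle JGZ ⇒ P = (1/3, 1/3)
2. H is the centroid of triangle PJG ⇒ H = (1/9, 4/9)
line ZH meets JG at U = (0, 1/2)
H = Z + t·(U−Z) with t = 8/9, so ZH:HU = 8/9:1/9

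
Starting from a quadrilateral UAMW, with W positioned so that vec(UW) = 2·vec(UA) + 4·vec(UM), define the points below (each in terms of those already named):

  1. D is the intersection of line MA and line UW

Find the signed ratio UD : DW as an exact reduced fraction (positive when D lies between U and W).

Set U = (0, 0), A = (1, 0), M = (0, 1), W = (2, 4); any affine frame gives the same invariant.
1. D is the intersection of line MA and line UW ⇒ D = (1/3, 2/3)
D = U + t·(W−U) with t = 1/6, so UD:DW = t:(1−t) = 1/6:5/6

UD:DW = 1/5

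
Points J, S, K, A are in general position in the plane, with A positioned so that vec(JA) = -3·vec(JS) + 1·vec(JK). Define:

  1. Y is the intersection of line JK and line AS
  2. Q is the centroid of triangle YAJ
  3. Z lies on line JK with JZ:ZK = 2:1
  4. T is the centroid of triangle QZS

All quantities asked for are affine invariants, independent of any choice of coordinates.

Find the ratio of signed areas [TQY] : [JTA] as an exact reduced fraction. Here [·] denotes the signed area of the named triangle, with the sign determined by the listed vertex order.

[TQY]:[JTA] = 4/39

Choose coordinates J = (0, 0), S = (1, 0), K = (0, 1), A = (-3, 1).
1. Y is the intersection of line JK and line AS ⇒ Y = (0, 1/4)
2. Q is the centroid of triangle YAJ ⇒ Q = (-1, 5/12)
3. Z lies on line JK with JZ:ZK = 2:1 ⇒ Z = (0, 2/3)
4. T is the centroid of triangle QZS ⇒ T = (0, 13/36)
2·[TQY] = 1/9, 2·[JTA] = 13/12
[TQY]:[JTA] = 1/9:13/12 = 4/39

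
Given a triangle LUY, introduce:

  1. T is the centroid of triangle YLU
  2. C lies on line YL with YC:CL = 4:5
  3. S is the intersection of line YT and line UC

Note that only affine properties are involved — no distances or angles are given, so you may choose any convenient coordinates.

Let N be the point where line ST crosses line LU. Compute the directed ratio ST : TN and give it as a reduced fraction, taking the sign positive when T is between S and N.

ST:TN = 2/13

Set L = (0, 0), U = (1, 0), Y = (0, 1); any affine frame gives the same invariant.
1. T is the centroid of triangle YLU ⇒ T = (1/3, 1/3)
2. C lies on line YL with YC:CL = 4:5 ⇒ C = (0, 5/9)
3. S is the intersection of line YT and line UC ⇒ S = (4/13, 5/13)
line ST meets LU at N = (1/2, 0)
T = S + t·(N−S) with t = 2/15, so ST:TN = 2/15:13/15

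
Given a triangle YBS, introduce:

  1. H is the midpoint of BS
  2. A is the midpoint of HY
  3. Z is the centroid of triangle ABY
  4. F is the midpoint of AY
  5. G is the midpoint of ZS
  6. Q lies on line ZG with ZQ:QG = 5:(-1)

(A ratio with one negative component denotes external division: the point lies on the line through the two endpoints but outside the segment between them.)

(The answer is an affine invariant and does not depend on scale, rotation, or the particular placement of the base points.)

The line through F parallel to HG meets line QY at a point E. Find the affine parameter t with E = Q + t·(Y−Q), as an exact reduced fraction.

Choose coordinates Y = (0, 0), B = (1, 0), S = (0, 1).
1. H is the midpoint of BS ⇒ H = (1/2, 1/2)
2. A is the midpoint of HY ⇒ A = (1/4, 1/4)
3. Z is the centroid of triangle ABY ⇒ Z = (5/12, 1/12)
4. F is the midpoint of AY ⇒ F = (1/8, 1/8)
5. G is the midpoint of ZS ⇒ G = (5/24, 13/24)
6. Q lies on line ZG with ZQ:QG = 5:(-1) ⇒ Q = (5/32, 21/32)
through F parallel to HG: direction (-7/24, 1/24); meets QY at E = (5/152, 21/152)
E = Q + t·(Y−Q) with t = 15/19

t = 15/19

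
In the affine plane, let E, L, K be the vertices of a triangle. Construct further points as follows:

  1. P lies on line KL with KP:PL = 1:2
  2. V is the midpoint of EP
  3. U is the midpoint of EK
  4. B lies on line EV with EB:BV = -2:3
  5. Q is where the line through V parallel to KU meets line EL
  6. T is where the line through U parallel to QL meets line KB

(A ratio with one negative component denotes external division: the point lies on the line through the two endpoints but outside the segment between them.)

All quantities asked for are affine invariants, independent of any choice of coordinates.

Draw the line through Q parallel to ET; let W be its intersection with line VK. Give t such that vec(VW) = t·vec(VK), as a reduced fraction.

t = 2

Assign E = (0, 0), L = (1, 0), K = (0, 1) — the answer is frame-independent, so this choice is without loss of generality.
1. P lies on line KL with KP:PL = 1:2 ⇒ P = (1/3, 2/3)
2. V is the midpoint of EP ⇒ V = (1/6, 1/3)
3. U is the midpoint of EK ⇒ U = (0, 1/2)
4. B lies on line EV with EB:BV = -2:3 ⇒ B = (-1/3, -2/3)
5. Q is where the line through V parallel to KU meets line EL ⇒ Q = (1/6, 0)
6. T is where the line through U parallel to QL meets line KB ⇒ T = (-1/10, 1/2)
through Q parallel to ET: direction (-1/10, 1/2); meets VK at W = (-1/6, 5/3)
W = V + t·(K−V) with t = 2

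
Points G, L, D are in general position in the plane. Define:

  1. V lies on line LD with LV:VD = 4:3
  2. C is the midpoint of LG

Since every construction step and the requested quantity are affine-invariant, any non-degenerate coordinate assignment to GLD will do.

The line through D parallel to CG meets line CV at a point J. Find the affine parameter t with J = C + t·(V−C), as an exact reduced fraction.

t = 7/4

Choose coordinates G = (0, 0), L = (1, 0), D = (0, 1).
1. V lies on line LD with LV:VD = 4:3 ⇒ V = (3/7, 4/7)
2. C is the midpoint of LG ⇒ C = (1/2, 0)
through D parallel to CG: direction (-1/2, 0); meets CV at J = (3/8, 1)
J = C + t·(V−C) with t = 7/4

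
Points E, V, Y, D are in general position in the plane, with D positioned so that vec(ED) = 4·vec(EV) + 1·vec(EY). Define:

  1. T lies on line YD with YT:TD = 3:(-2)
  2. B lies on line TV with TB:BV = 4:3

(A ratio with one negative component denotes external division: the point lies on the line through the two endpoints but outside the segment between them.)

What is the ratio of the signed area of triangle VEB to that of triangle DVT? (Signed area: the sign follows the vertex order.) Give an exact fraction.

[VEB]:[DVT] = -3/56

Choose coordinates E = (0, 0), V = (1, 0), Y = (0, 1), D = (4, 1).
1. T lies on line YD with YT:TD = 3:(-2) ⇒ T = (12, 1)
2. B lies on line TV with TB:BV = 4:3 ⇒ B = (40/7, 3/7)
2·[VEB] = -3/7, 2·[DVT] = 8
[VEB]:[DVT] = -3/7:8 = -3/56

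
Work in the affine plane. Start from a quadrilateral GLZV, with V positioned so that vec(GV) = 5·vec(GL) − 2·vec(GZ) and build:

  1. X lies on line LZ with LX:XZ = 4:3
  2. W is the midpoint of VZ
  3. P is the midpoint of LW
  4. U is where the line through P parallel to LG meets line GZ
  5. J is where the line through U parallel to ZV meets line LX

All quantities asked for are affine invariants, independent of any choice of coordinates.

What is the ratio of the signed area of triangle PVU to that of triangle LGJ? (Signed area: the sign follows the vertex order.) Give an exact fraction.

[PVU]:[LGJ] = -49/34

Set G = (0, 0), L = (1, 0), Z = (0, 1), V = (5, -2); any affine frame gives the same invariant.
1. X lies on line LZ with LX:XZ = 4:3 ⇒ X = (3/7, 4/7)
2. W is the midpoint of VZ ⇒ W = (5/2, -1/2)
3. P is the midpoint of LW ⇒ P = (7/4, -1/4)
4. U is where the line through P parallel to LG meets line GZ ⇒ U = (0, -1/4)
5. J is where the line through U parallel to ZV meets line LX ⇒ J = (25/8, -17/8)
2·[PVU] = -49/16, 2·[LGJ] = 17/8
[PVU]:[LGJ] = -49/16:17/8 = -49/34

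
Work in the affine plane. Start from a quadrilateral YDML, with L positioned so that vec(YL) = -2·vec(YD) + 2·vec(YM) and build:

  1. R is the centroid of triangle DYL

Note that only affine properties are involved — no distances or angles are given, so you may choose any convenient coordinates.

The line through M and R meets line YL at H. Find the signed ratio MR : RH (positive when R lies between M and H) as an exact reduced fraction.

MR:RH = 2

Assign Y = (0, 0), D = (1, 0), M = (0, 1), L = (-2, 2) — the answer is frame-independent, so this choice is without loss of generality.
1. R is the centroid of triangle DYL ⇒ R = (-1/3, 2/3)
line MR meets YL at H = (-1/2, 1/2)
R = M + t·(H−M) with t = 2/3, so MR:RH = 2/3:1/3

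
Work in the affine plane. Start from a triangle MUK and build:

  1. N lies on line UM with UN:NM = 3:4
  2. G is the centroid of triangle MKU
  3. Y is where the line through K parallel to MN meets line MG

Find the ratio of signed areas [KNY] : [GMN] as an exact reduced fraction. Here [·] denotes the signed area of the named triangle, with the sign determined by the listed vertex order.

Assign M = (0, 0), U = (1, 0), K = (0, 1) — the answer is frame-independent, so this choice is without loss of generality.
1. N lies on line UM with UN:NM = 3:4 ⇒ N = (4/7, 0)
2. G is the centroid of triangle MKU ⇒ G = (1/3, 1/3)
3. Y is where the line through K parallel to MN meets line MG ⇒ Y = (1, 1)
2·[KNY] = 1, 2·[GMN] = 4/21
[KNY]:[GMN] = 1:4/21 = 21/4

[KNY]:[GMN] = 21/4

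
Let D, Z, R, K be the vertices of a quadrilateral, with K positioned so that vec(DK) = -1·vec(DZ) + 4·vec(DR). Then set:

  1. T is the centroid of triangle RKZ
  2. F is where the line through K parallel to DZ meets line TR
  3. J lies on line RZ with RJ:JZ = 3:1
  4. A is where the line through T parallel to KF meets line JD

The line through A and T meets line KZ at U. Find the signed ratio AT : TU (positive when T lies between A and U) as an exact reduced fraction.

AT:TU = -30

Set D = (0, 0), Z = (1, 0), R = (0, 1), K = (-1, 4); any affine frame gives the same invariant.
1. T is the centroid of triangle RKZ ⇒ T = (0, 5/3)
2. F is where the line through K parallel to DZ meets line TR ⇒ F = (0, 4)
3. J lies on line RZ with RJ:JZ = 3:1 ⇒ J = (3/4, 1/4)
4. A is where the line through T parallel to KF meets line JD ⇒ A = (5, 5/3)
line AT meets KZ at U = (1/6, 5/3)
T = A + t·(U−A) with t = 30/29, so AT:TU = 30/29:-1/29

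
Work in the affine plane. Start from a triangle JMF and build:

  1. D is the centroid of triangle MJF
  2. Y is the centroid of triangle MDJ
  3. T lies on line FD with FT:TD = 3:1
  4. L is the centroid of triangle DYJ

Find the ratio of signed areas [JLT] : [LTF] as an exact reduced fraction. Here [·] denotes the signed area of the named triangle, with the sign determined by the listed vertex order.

[JLT]:[LTF] = 10/9

Assign J = (0, 0), M = (1, 0), F = (0, 1) — the answer is frame-independent, so this choice is without loss of generality.
1. D is the centroid of triangle MJF ⇒ D = (1/3, 1/3)
2. Y is the centroid of triangle MDJ ⇒ Y = (4/9, 1/9)
3. T lies on line FD with FT:TD = 3:1 ⇒ T = (1/4, 1/2)
4. L is the centroid of triangle DYJ ⇒ L = (7/27, 4/27)
2·[JLT] = 5/54, 2·[LTF] = 1/12
[JLT]:[LTF] = 5/54:1/12 = 10/9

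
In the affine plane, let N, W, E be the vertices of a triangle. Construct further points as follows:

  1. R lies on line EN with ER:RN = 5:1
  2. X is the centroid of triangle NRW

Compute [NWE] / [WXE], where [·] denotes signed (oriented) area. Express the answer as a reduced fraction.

Assign N = (0, 0), W = (1, 0), E = (0, 1) — the answer is frame-independent, so this choice is without loss of generality.
1. R lies on line EN with ER:RN = 5:1 ⇒ R = (0, 1/6)
2. X is the centroid of triangle NRW ⇒ X = (1/3, 1/18)
2·[NWE] = 1, 2·[WXE] = -11/18
[NWE]:[WXE] = 1:-11/18 = -18/11

[NWE]:[WXE] = -18/11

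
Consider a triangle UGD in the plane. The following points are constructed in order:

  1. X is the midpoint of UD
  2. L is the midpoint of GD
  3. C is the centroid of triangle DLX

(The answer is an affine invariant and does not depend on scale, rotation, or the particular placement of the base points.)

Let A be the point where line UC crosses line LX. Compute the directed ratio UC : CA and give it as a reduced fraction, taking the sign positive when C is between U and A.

Set U = (0, 0), G = (1, 0), D = (0, 1); any affine frame gives the same invariant.
1. X is the midpoint of UD ⇒ X = (0, 1/2)
2. L is the midpoint of GD ⇒ L = (1/2, 1/2)
3. C is the centroid of triangle DLX ⇒ C = (1/6, 2/3)
line UC meets LX at A = (1/8, 1/2)
C = U + t·(A−U) with t = 4/3, so UC:CA = 4/3:-1/3

UC:CA = -4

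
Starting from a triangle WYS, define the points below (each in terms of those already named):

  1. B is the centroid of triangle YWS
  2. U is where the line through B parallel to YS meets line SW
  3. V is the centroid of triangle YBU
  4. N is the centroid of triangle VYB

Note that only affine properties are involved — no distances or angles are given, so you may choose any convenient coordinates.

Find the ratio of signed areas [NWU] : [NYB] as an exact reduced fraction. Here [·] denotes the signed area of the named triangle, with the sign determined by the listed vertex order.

Set W = (0, 0), Y = (1, 0), S = (0, 1); any affine frame gives the same invariant.
1. B is the centroid of triangle YWS ⇒ B = (1/3, 1/3)
2. U is where the line through B parallel to YS meets line SW ⇒ U = (0, 2/3)
3. V is the centroid of triangle YBU ⇒ V = (4/9, 1/3)
4. N is the centroid of triangle VYB ⇒ N = (16/27, 2/9)
2·[NWU] = -32/81, 2·[NYB] = -1/81
[NWU]:[NYB] = -32/81:-1/81 = 32

[NWU]:[NYB] = 32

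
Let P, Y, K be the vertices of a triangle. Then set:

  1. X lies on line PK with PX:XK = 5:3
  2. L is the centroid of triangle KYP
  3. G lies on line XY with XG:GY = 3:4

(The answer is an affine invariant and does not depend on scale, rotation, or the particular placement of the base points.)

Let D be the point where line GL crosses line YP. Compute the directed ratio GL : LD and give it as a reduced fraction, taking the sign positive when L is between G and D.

Assign P = (0, 0), Y = (1, 0), K = (0, 1) — the answer is frame-independent, so this choice is without loss of generality.
1. X lies on line PK with PX:XK = 5:3 ⇒ X = (0, 5/8)
2. L is the centroid of triangle KYP ⇒ L = (1/3, 1/3)
3. G lies on line XY with XG:GY = 3:4 ⇒ G = (3/7, 5/14)
line GL meets YP at D = (-1, 0)
L = G + t·(D−G) with t = 1/15, so GL:LD = 1/15:14/15

GL:LD = 1/14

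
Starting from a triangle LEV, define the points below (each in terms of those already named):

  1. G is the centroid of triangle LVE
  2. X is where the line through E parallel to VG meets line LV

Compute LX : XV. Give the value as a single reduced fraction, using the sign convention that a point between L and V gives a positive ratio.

LX:XV = -2

Set L = (0, 0), E = (1, 0), V = (0, 1); any affine frame gives the same invariant.
1. G is the centroid of triangle LVE ⇒ G = (1/3, 1/3)
2. X is where the line through E parallel to VG meets line LV ⇒ X = (0, 2)
X = L + t·(V−L) with t = 2, so LX:XV = t:(1−t) = 2:-1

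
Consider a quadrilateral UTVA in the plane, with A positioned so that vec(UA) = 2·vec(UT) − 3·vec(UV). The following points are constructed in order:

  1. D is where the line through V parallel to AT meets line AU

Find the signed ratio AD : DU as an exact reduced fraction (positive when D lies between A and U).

Work in coordinates with U = (0, 0), T = (1, 0), V = (0, 1), A = (2, -3).
1. D is where the line through V parallel to AT meets line AU ⇒ D = (2/3, -1)
D = A + t·(U−A) with t = 2/3, so AD:DU = t:(1−t) = 2/3:1/3

AD:DU = 2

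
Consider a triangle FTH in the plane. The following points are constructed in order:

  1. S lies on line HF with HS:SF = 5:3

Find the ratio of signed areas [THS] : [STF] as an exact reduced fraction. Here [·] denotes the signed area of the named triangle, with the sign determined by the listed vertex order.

Assign F = (0, 0), T = (1, 0), H = (0, 1) — the answer is frame-independent, so this choice is without loss of generality.
1. S lies on line HF with HS:SF = 5:3 ⇒ S = (0, 3/8)
2·[THS] = 5/8, 2·[STF] = -3/8
[THS]:[STF] = 5/8:-3/8 = -5/3

[THS]:[STF] = -5/3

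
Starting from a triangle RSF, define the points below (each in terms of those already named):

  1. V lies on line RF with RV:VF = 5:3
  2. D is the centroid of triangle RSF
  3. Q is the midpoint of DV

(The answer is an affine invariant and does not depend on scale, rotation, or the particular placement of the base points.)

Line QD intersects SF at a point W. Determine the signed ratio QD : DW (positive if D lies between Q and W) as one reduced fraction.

QD:DW = 1/16

Set R = (0, 0), S = (1, 0), F = (0, 1); any affine frame gives the same invariant.
1. V lies on line RF with RV:VF = 5:3 ⇒ V = (0, 5/8)
2. D is the centroid of triangle RSF ⇒ D = (1/3, 1/3)
3. Q is the midpoint of DV ⇒ Q = (1/6, 23/48)
line QD meets SF at W = (3, -2)
D = Q + t·(W−Q) with t = 1/17, so QD:DW = 1/17:16/17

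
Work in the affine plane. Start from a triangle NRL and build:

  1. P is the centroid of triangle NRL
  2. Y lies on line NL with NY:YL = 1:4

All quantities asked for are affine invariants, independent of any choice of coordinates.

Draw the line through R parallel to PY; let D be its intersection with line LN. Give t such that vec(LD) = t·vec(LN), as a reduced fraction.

t = 7/5

Set N = (0, 0), R = (1, 0), L = (0, 1); any affine frame gives the same invariant.
1. P is the centroid of triangle NRL ⇒ P = (1/3, 1/3)
2. Y lies on line NL with NY:YL = 1:4 ⇒ Y = (0, 1/5)
through R parallel to PY: direction (-1/3, -2/15); meets LN at D = (0, -2/5)
D = L + t·(N−L) with t = 7/5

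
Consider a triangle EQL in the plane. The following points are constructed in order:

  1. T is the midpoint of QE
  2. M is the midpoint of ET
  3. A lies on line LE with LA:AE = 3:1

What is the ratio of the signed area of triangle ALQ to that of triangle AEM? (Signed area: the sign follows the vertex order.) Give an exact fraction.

Work in coordinates with E = (0, 0), Q = (1, 0), L = (0, 1).
1. T is the midpoint of QE ⇒ T = (1/2, 0)
2. M is the midpoint of ET ⇒ M = (1/4, 0)
3. A lies on line LE with LA:AE = 3:1 ⇒ A = (0, 1/4)
2·[ALQ] = -3/4, 2·[AEM] = 1/16
[ALQ]:[AEM] = -3/4:1/16 = -12

[ALQ]:[AEM] = -12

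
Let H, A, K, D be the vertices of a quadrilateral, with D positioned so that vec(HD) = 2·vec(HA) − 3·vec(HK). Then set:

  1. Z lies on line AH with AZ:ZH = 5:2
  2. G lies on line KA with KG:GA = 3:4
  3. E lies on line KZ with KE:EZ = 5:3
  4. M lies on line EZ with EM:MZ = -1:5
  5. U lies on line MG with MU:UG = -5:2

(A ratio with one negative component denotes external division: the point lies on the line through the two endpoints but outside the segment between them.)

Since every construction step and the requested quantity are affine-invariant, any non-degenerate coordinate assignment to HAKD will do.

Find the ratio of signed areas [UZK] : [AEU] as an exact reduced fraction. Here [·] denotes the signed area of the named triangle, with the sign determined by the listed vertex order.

Assign H = (0, 0), A = (1, 0), K = (0, 1), D = (2, -3) — the answer is frame-independent, so this choice is without loss of generality.
1. Z lies on line AH with AZ:ZH = 5:2 ⇒ Z = (2/7, 0)
2. G lies on line KA with KG:GA = 3:4 ⇒ G = (3/7, 4/7)
3. E lies on line KZ with KE:EZ = 5:3 ⇒ E = (5/28, 3/8)
4. M lies on line EZ with EM:MZ = -1:5 ⇒ M = (17/112, 15/32)
5. U lies on line MG with MU:UG = -5:2 ⇒ U = (103/168, 215/336)
2·[UZK] = -25/49, 2·[AEU] = -895/2352
[UZK]:[AEU] = -25/49:-895/2352 = 240/179

[UZK]:[AEU] = 240/179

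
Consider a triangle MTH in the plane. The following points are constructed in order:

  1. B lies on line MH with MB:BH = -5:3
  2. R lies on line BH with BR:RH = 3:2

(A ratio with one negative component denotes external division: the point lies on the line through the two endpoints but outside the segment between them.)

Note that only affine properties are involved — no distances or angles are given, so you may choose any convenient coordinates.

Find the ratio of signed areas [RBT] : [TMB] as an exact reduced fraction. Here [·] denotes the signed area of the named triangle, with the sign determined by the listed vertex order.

[RBT]:[TMB] = 9/25

Assign M = (0, 0), T = (1, 0), H = (0, 1) — the answer is frame-independent, so this choice is without loss of generality.
1. B lies on line MH with MB:BH = -5:3 ⇒ B = (0, 5/2)
2. R lies on line BH with BR:RH = 3:2 ⇒ R = (0, 8/5)
2·[RBT] = -9/10, 2·[TMB] = -5/2
[RBT]:[TMB] = -9/10:-5/2 = 9/25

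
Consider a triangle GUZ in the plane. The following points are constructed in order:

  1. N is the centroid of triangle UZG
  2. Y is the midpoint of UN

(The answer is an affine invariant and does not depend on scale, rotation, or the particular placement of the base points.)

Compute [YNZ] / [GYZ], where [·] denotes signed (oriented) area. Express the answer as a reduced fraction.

[YNZ]:[GYZ] = -1/4

Assign G = (0, 0), U = (1, 0), Z = (0, 1) — the answer is frame-independent, so this choice is without loss of generality.
1. N is the centroid of triangle UZG ⇒ N = (1/3, 1/3)
2. Y is the midpoint of UN ⇒ Y = (2/3, 1/6)
2·[YNZ] = -1/6, 2·[GYZ] = 2/3
[YNZ]:[GYZ] = -1/6:2/3 = -1/4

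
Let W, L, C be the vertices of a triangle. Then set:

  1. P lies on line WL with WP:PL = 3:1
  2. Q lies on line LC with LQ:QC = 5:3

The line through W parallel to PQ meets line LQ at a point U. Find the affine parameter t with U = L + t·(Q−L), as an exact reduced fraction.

t = 4

Assign W = (0, 0), L = (1, 0), C = (0, 1) — the answer is frame-independent, so this choice is without loss of generality.
1. P lies on line WL with WP:PL = 3:1 ⇒ P = (3/4, 0)
2. Q lies on line LC with LQ:QC = 5:3 ⇒ Q = (3/8, 5/8)
through W parallel to PQ: direction (-3/8, 5/8); meets LQ at U = (-3/2, 5/2)
U = L + t·(Q−L) with t = 4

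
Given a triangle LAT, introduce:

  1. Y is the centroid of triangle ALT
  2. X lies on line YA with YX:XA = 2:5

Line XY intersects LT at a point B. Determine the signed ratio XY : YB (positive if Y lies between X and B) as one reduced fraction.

Work in coordinates with L = (0, 0), A = (1, 0), T = (0, 1).
1. Y is the centroid of triangle ALT ⇒ Y = (1/3, 1/3)
2. X lies on line YA with YX:XA = 2:5 ⇒ X = (11/21, 5/21)
line XY meets LT at B = (0, 1/2)
Y = X + t·(B−X) with t = 4/11, so XY:YB = 4/11:7/11

XY:YB = 4/7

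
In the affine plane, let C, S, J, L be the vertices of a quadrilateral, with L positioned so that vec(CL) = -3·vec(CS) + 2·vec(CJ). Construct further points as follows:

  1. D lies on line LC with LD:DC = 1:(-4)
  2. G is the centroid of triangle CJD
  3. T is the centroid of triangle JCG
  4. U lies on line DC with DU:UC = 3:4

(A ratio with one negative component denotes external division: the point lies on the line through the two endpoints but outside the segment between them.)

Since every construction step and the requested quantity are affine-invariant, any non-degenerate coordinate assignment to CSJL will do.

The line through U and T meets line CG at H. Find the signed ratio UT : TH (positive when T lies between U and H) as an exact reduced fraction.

Choose coordinates C = (0, 0), S = (1, 0), J = (0, 1), L = (-3, 2).
1. D lies on line LC with LD:DC = 1:(-4) ⇒ D = (-4, 8/3)
2. G is the centroid of triangle CJD ⇒ G = (-4/3, 11/9)
3. T is the centroid of triangle JCG ⇒ T = (-4/9, 20/27)
4. U lies on line DC with DU:UC = 3:4 ⇒ U = (-16/7, 32/21)
line UT meets CG at H = (-64/57, 176/171)
T = U + t·(H−U) with t = 19/12, so UT:TH = 19/12:-7/12

UT:TH = -19/7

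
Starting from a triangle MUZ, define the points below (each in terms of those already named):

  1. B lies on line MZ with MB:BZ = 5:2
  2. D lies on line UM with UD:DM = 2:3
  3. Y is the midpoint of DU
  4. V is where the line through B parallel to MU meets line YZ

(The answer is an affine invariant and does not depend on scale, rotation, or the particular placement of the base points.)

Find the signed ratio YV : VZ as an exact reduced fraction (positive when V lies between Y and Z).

YV:VZ = 5/2

Set M = (0, 0), U = (1, 0), Z = (0, 1); any affine frame gives the same invariant.
1. B lies on line MZ with MB:BZ = 5:2 ⇒ B = (0, 5/7)
2. D lies on line UM with UD:DM = 2:3 ⇒ D = (3/5, 0)
3. Y is the midpoint of DU ⇒ Y = (4/5, 0)
4. V is where the line through B parallel to MU meets line YZ ⇒ V = (8/35, 5/7)
V = Y + t·(Z−Y) with t = 5/7, so YV:VZ = t:(1−t) = 5/7:2/7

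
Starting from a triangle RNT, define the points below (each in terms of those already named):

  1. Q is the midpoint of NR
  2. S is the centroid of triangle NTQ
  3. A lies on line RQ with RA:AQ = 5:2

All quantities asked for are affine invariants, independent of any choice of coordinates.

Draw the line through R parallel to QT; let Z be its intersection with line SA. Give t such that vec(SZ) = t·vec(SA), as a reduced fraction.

Assign R = (0, 0), N = (1, 0), T = (0, 1) — the answer is frame-independent, so this choice is without loss of generality.
1. Q is the midpoint of NR ⇒ Q = (1/2, 0)
2. S is the centroid of triangle NTQ ⇒ S = (1/2, 1/3)
3. A lies on line RQ with RA:AQ = 5:2 ⇒ A = (5/14, 0)
through R parallel to QT: direction (-1/2, 1); meets SA at Z = (5/26, -5/13)
Z = S + t·(A−S) with t = 28/13

t = 28/13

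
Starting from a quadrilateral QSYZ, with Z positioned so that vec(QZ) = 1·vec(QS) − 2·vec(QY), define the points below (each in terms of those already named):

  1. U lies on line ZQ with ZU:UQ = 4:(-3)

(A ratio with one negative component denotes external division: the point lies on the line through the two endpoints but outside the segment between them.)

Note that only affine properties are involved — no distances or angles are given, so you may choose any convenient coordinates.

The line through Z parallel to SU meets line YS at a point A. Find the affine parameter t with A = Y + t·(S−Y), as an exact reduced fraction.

t = -3

Work in coordinates with Q = (0, 0), S = (1, 0), Y = (0, 1), Z = (1, -2).
1. U lies on line ZQ with ZU:UQ = 4:(-3) ⇒ U = (-3, 6)
through Z parallel to SU: direction (-4, 6); meets YS at A = (-3, 4)
A = Y + t·(S−Y) with t = -3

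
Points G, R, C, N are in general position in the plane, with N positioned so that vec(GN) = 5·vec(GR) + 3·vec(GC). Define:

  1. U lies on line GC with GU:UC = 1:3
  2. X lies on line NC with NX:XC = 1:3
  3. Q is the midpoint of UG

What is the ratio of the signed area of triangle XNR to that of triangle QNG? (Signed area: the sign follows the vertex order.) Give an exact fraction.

Choose coordinates G = (0, 0), R = (1, 0), C = (0, 1), N = (5, 3).
1. U lies on line GC with GU:UC = 1:3 ⇒ U = (0, 1/4)
2. X lies on line NC with NX:XC = 1:3 ⇒ X = (15/4, 5/2)
3. Q is the midpoint of UG ⇒ Q = (0, 1/8)
2·[XNR] = -7/4, 2·[QNG] = -5/8
[XNR]:[QNG] = -7/4:-5/8 = 14/5

[XNR]:[QNG] = 14/5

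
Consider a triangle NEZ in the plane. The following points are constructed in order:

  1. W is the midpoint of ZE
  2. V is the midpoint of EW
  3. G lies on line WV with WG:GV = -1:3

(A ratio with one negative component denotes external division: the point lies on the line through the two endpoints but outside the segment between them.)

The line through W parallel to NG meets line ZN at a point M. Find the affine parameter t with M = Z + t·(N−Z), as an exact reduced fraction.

t = 4/3

Work in coordinates with N = (0, 0), E = (1, 0), Z = (0, 1).
1. W is the midpoint of ZE ⇒ W = (1/2, 1/2)
2. V is the midpoint of EW ⇒ V = (3/4, 1/4)
3. G lies on line WV with WG:GV = -1:3 ⇒ G = (3/8, 5/8)
through W parallel to NG: direction (3/8, 5/8); meets ZN at M = (0, -1/3)
M = Z + t·(N−Z) with t = 4/3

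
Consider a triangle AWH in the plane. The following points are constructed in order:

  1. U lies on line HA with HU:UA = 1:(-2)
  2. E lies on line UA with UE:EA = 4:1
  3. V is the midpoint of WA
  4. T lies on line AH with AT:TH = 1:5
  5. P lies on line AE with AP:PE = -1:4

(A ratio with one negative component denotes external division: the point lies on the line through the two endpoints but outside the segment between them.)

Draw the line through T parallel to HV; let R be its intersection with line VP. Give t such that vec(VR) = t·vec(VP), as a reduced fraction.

Work in coordinates with A = (0, 0), W = (1, 0), H = (0, 1).
1. U lies on line HA with HU:UA = 1:(-2) ⇒ U = (0, 2)
2. E lies on line UA with UE:EA = 4:1 ⇒ E = (0, 2/5)
3. V is the midpoint of WA ⇒ V = (1/2, 0)
4. T lies on line AH with AT:TH = 1:5 ⇒ T = (0, 1/6)
5. P lies on line AE with AP:PE = -1:4 ⇒ P = (0, -2/15)
through T parallel to HV: direction (1/2, -1); meets VP at R = (9/68, -5/51)
R = V + t·(P−V) with t = 25/34

t = 25/34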